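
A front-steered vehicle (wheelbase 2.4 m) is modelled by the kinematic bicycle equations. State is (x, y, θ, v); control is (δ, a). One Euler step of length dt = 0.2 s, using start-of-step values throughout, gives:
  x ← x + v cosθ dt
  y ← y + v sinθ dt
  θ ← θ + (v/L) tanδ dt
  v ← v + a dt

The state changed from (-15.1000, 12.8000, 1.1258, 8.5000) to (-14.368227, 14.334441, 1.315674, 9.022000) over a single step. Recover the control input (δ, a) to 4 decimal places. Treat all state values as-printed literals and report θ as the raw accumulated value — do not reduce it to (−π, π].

δ = 0.2619, a = 2.6100

a = (v'−v)/dt = (0.522000)/0.2 = 2.6100
Δθ = θ'−θ = 0.189874;  (v·dt/L) = 8.5000·0.2/2.4 = 0.708333
tan δ = Δθ·L/(v·dt) = 0.268057  →  δ = 0.2619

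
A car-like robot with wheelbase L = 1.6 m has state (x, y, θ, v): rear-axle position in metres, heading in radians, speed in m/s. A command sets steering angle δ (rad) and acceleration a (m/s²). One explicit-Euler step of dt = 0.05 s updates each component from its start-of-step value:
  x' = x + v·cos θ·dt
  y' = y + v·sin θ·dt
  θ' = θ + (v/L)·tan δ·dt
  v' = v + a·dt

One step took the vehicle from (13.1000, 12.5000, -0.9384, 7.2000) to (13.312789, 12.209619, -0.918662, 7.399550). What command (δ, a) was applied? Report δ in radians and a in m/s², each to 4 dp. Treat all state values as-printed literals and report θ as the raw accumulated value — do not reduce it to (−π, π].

a = (v'−v)/dt = (0.199550)/0.05 = 3.9910
Δθ = θ'−θ = 0.019738;  (v·dt/L) = 7.2000·0.05/1.6 = 0.225000
tan δ = Δθ·L/(v·dt) = 0.087724  →  δ = 0.0875

δ = 0.0875, a = 3.9910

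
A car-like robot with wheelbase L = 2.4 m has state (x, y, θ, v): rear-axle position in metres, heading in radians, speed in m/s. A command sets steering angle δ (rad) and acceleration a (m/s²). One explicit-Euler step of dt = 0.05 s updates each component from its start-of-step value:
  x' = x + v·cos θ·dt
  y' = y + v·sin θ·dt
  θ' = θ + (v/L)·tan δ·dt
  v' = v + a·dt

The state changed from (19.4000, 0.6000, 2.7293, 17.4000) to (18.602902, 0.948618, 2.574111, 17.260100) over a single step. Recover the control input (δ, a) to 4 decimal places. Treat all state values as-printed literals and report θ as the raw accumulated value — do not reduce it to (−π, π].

δ = -0.4045, a = -2.7980

a = (v'−v)/dt = (-0.139900)/0.05 = -2.7980
Δθ = θ'−θ = -0.155189;  (v·dt/L) = 17.4000·0.05/2.4 = 0.362500
tan δ = Δθ·L/(v·dt) = -0.428108  →  δ = -0.4045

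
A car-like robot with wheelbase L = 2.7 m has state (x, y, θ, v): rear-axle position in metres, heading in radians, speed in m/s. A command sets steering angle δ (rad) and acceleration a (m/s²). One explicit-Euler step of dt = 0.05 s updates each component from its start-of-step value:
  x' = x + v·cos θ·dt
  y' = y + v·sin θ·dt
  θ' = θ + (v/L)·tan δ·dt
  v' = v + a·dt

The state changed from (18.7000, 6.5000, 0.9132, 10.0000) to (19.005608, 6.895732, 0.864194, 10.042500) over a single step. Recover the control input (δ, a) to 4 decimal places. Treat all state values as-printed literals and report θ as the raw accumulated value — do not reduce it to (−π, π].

a = (v'−v)/dt = (0.042500)/0.05 = 0.8500
Δθ = θ'−θ = -0.049006;  (v·dt/L) = 10.0000·0.05/2.7 = 0.185185
tan δ = Δθ·L/(v·dt) = -0.264632  →  δ = -0.2587

δ = -0.2587, a = 0.8500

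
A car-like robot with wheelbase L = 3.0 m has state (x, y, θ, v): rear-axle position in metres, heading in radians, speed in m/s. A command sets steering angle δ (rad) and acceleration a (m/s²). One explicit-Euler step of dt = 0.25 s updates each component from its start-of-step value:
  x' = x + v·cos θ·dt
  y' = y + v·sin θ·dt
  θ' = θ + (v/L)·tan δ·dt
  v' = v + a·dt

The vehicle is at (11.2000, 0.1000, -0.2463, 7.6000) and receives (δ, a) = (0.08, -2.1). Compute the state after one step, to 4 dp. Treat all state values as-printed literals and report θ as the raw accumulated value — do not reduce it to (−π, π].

x' = 11.2000 + 7.6000·cos(-0.2463)·0.25 = 13.0427
y' = 0.1000 + 7.6000·sin(-0.2463)·0.25 = -0.3633
θ' = -0.2463 + (7.6000/3.0)·tan(0.08)·0.25 = -0.1955
v' = 7.6000 − 2.1000·0.25 = 7.0750

(13.0427, -0.3633, -0.1955, 7.0750)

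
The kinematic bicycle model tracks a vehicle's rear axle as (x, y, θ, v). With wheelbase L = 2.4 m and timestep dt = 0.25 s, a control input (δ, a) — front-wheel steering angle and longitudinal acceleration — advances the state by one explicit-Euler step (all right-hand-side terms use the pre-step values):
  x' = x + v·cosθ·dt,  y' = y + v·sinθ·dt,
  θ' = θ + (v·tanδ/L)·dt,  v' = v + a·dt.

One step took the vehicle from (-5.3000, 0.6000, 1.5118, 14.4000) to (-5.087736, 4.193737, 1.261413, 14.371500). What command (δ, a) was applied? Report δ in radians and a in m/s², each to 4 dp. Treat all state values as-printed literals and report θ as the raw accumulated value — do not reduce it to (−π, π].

a = (v'−v)/dt = (-0.028500)/0.25 = -0.1140
Δθ = θ'−θ = -0.250387;  (v·dt/L) = 14.4000·0.25/2.4 = 1.500000
tan δ = Δθ·L/(v·dt) = -0.166925  →  δ = -0.1654

δ = -0.1654, a = -0.1140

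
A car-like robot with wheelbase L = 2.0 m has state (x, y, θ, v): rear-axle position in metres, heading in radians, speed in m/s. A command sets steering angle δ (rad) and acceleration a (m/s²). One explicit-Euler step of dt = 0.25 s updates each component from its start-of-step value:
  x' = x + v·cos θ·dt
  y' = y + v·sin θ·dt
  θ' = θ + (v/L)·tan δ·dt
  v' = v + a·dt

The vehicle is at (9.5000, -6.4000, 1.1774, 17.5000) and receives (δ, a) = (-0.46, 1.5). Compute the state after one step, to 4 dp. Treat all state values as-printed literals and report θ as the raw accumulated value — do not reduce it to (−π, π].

(11.1771, -2.3592, 0.0936, 17.8750)

x' = 9.5000 + 17.5000·cos(1.1774)·0.25 = 11.1771
y' = -6.4000 + 17.5000·sin(1.1774)·0.25 = -2.3592
θ' = 1.1774 + (17.5000/2.0)·tan(-0.46)·0.25 = 0.0936
v' = 17.5000 + 1.5000·0.25 = 17.8750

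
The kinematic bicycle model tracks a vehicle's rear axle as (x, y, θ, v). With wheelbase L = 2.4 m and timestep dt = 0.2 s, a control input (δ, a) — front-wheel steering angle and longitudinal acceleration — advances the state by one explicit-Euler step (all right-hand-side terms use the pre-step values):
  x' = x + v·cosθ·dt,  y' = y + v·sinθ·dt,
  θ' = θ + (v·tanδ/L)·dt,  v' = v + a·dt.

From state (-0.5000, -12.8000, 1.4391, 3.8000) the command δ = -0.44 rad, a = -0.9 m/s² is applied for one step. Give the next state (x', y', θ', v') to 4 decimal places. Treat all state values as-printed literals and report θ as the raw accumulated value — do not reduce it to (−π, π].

x' = -0.5000 + 3.8000·cos(1.4391)·0.2 = -0.4002
y' = -12.8000 + 3.8000·sin(1.4391)·0.2 = -12.0466
θ' = 1.4391 + (3.8000/2.4)·tan(-0.44)·0.2 = 1.2900
v' = 3.8000 − 0.9000·0.2 = 3.6200

(-0.4002, -12.0466, 1.2900, 3.6200)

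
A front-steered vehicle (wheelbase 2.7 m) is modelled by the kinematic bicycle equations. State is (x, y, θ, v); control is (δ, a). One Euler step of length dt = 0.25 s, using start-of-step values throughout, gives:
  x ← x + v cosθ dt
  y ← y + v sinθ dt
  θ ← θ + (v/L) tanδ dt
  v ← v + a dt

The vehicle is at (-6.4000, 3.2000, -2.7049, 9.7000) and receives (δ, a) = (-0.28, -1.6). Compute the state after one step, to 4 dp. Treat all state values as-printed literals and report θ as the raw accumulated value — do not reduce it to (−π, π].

(-8.5974, 2.1744, -2.9632, 9.3000)

x' = -6.4000 + 9.7000·cos(-2.7049)·0.25 = -8.5974
y' = 3.2000 + 9.7000·sin(-2.7049)·0.25 = 2.1744
θ' = -2.7049 + (9.7000/2.7)·tan(-0.28)·0.25 = -2.9632
v' = 9.7000 − 1.6000·0.25 = 9.3000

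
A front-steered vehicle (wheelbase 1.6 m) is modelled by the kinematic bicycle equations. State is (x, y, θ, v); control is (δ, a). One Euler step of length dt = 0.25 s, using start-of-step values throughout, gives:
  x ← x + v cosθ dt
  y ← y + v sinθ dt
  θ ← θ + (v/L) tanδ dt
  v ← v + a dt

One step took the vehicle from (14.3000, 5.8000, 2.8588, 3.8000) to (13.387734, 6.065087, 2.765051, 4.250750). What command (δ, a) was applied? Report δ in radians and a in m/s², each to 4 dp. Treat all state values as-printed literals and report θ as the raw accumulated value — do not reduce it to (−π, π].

δ = -0.1566, a = 1.8030

a = (v'−v)/dt = (0.450750)/0.25 = 1.8030
Δθ = θ'−θ = -0.093749;  (v·dt/L) = 3.8000·0.25/1.6 = 0.593750
tan δ = Δθ·L/(v·dt) = -0.157893  →  δ = -0.1566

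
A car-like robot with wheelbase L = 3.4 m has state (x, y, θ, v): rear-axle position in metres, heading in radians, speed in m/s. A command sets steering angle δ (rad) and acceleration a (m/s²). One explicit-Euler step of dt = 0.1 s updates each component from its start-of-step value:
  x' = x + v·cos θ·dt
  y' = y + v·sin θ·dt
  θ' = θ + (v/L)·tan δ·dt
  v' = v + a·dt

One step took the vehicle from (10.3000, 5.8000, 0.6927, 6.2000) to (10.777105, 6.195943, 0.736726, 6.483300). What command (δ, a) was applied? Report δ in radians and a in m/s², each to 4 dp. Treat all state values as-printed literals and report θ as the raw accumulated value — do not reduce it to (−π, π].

δ = 0.2369, a = 2.8330

a = (v'−v)/dt = (0.283300)/0.1 = 2.8330
Δθ = θ'−θ = 0.044026;  (v·dt/L) = 6.2000·0.1/3.4 = 0.182353
tan δ = Δθ·L/(v·dt) = 0.241433  →  δ = 0.2369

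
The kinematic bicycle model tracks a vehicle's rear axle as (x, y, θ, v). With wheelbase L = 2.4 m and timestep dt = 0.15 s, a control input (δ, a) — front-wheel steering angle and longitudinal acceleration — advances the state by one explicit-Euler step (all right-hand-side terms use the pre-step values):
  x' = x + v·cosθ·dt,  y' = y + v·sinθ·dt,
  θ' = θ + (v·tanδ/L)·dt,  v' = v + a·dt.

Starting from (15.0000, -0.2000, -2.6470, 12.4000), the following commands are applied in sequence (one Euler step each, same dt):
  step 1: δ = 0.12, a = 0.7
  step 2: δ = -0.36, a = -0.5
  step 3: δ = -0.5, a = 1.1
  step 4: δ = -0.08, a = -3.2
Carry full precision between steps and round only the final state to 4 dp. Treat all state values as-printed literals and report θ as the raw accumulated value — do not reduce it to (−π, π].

(8.1445, -2.4175, -3.3353, 12.1150)

after step 1 (δ=0.12, a=0.7): (13.362898, -1.082892, -2.553551, 12.505000)
after step 2 (δ=-0.36, a=-0.5): (11.802221, -2.123432, -2.847733, 12.430000)
after step 3 (δ=-0.5, a=1.1): (10.017646, -2.663481, -3.272142, 12.595000)
after step 4 (δ=-0.08, a=-3.2): (8.144472, -2.417540, -3.335252, 12.115000)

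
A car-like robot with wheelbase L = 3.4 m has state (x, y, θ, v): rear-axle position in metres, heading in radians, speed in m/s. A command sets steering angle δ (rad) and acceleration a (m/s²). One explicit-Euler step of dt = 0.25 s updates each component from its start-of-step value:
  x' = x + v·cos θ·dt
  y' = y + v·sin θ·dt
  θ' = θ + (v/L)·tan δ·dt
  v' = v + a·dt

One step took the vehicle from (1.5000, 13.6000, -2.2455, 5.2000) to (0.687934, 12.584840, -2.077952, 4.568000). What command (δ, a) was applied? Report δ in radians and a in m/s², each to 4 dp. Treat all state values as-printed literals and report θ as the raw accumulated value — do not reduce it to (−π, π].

δ = 0.4130, a = -2.5280

a = (v'−v)/dt = (-0.632000)/0.25 = -2.5280
Δθ = θ'−θ = 0.167548;  (v·dt/L) = 5.2000·0.25/3.4 = 0.382353
tan δ = Δθ·L/(v·dt) = 0.438202  →  δ = 0.4130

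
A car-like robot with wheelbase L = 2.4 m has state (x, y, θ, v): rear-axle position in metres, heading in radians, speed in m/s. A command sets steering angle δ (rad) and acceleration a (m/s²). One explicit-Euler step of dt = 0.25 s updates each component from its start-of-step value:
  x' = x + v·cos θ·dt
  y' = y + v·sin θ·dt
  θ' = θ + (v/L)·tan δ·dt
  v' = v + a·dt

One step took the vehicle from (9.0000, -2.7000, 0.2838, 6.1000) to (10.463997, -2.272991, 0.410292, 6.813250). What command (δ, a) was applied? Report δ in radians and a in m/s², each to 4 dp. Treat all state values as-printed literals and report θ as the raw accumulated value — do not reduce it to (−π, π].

a = (v'−v)/dt = (0.713250)/0.25 = 2.8530
Δθ = θ'−θ = 0.126492;  (v·dt/L) = 6.1000·0.25/2.4 = 0.635417
tan δ = Δθ·L/(v·dt) = 0.199069  →  δ = 0.1965

δ = 0.1965, a = 2.8530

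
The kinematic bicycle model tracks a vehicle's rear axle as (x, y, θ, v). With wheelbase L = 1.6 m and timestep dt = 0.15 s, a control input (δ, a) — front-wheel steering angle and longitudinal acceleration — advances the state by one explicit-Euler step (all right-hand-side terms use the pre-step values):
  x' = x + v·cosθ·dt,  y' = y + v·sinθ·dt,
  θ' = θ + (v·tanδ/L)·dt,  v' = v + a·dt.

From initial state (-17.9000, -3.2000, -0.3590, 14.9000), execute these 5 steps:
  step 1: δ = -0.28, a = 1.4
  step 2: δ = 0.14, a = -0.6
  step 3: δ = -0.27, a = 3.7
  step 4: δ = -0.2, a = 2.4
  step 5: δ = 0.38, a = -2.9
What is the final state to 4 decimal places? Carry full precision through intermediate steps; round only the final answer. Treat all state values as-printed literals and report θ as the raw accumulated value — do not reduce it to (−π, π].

after step 1 (δ=-0.28, a=1.4): (-15.807484, -3.985241, -0.760677, 15.110000)
after step 2 (δ=0.14, a=-0.6): (-14.165702, -5.547794, -0.561053, 15.020000)
after step 3 (δ=-0.27, a=3.7): (-12.258097, -6.746565, -0.950763, 15.575000)
after step 4 (δ=-0.2, a=2.4): (-10.900590, -8.647943, -1.246751, 15.935000)
after step 5 (δ=0.38, a=-2.9): (-10.139525, -10.913793, -0.650066, 15.500000)

(-10.1395, -10.9138, -0.6501, 15.5000)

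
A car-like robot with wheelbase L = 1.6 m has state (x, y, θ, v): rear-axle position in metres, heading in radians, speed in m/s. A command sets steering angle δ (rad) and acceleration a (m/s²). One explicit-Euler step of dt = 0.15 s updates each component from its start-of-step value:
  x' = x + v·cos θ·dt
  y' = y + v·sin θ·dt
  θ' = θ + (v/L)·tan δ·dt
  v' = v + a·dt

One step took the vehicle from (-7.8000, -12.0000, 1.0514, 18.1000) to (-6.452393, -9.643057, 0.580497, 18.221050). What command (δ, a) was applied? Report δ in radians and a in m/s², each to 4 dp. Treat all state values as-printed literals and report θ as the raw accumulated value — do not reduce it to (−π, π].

a = (v'−v)/dt = (0.121050)/0.15 = 0.8070
Δθ = θ'−θ = -0.470903;  (v·dt/L) = 18.1000·0.15/1.6 = 1.696875
tan δ = Δθ·L/(v·dt) = -0.277512  →  δ = -0.2707

δ = -0.2707, a = 0.8070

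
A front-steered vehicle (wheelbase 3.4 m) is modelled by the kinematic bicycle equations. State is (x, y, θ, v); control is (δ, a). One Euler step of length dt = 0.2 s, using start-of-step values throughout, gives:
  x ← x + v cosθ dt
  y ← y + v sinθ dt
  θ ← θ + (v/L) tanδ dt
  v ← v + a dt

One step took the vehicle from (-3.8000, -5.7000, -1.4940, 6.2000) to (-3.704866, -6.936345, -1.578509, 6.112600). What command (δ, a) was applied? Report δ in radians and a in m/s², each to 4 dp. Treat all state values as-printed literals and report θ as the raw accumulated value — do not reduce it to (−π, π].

a = (v'−v)/dt = (-0.087400)/0.2 = -0.4370
Δθ = θ'−θ = -0.084509;  (v·dt/L) = 6.2000·0.2/3.4 = 0.364706
tan δ = Δθ·L/(v·dt) = -0.231718  →  δ = -0.2277

δ = -0.2277, a = -0.4370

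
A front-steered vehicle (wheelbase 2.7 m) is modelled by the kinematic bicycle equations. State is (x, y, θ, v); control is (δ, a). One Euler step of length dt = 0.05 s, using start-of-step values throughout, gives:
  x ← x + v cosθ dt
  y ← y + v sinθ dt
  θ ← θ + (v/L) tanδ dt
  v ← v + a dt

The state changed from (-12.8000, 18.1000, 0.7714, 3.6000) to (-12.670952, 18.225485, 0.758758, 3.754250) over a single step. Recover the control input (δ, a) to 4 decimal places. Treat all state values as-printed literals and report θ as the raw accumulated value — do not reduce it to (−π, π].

δ = -0.1874, a = 3.0850

a = (v'−v)/dt = (0.154250)/0.05 = 3.0850
Δθ = θ'−θ = -0.012642;  (v·dt/L) = 3.6000·0.05/2.7 = 0.066667
tan δ = Δθ·L/(v·dt) = -0.189630  →  δ = -0.1874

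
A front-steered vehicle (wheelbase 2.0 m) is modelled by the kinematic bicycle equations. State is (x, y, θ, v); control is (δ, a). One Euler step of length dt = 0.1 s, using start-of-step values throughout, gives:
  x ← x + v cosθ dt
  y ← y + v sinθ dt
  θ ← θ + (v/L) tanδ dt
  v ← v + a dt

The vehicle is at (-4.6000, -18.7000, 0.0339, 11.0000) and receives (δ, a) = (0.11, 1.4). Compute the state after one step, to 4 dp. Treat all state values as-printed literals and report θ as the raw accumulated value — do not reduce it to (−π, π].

(-3.5006, -18.6627, 0.0946, 11.1400)

x' = -4.6000 + 11.0000·cos(0.0339)·0.1 = -3.5006
y' = -18.7000 + 11.0000·sin(0.0339)·0.1 = -18.6627
θ' = 0.0339 + (11.0000/2.0)·tan(0.11)·0.1 = 0.0946
v' = 11.0000 + 1.4000·0.1 = 11.1400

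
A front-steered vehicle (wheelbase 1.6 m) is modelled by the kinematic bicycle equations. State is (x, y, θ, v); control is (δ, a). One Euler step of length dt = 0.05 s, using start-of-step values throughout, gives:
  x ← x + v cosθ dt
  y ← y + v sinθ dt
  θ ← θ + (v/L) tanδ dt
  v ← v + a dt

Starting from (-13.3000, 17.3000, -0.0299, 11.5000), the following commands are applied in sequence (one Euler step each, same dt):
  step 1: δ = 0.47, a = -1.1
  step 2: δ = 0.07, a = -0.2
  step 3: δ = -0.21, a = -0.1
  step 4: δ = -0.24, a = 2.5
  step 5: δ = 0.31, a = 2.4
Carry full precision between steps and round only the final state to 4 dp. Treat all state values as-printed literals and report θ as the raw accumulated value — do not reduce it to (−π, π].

(-10.4507, 17.5370, 0.1298, 11.6750)

after step 1 (δ=0.47, a=-1.1): (-12.725257, 17.282810, 0.152650, 11.445000)
after step 2 (δ=0.07, a=-0.2): (-12.159661, 17.369825, 0.177727, 11.435000)
after step 3 (δ=-0.21, a=-0.1): (-11.596918, 17.470907, 0.101562, 11.430000)
after step 4 (δ=-0.24, a=2.5): (-11.028362, 17.528850, 0.014152, 11.555000)
after step 5 (δ=0.31, a=2.4): (-10.450670, 17.537026, 0.129821, 11.675000)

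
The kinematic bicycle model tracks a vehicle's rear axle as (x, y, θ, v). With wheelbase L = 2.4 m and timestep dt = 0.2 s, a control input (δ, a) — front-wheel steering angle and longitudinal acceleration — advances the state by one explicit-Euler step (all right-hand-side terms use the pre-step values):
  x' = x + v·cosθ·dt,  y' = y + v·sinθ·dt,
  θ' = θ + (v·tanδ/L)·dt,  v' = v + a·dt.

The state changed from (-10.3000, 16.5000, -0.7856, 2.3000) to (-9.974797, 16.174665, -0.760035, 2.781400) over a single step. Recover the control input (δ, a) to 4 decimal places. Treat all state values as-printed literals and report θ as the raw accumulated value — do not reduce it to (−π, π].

δ = 0.1326, a = 2.4070

a = (v'−v)/dt = (0.481400)/0.2 = 2.4070
Δθ = θ'−θ = 0.025565;  (v·dt/L) = 2.3000·0.2/2.4 = 0.191667
tan δ = Δθ·L/(v·dt) = 0.133383  →  δ = 0.1326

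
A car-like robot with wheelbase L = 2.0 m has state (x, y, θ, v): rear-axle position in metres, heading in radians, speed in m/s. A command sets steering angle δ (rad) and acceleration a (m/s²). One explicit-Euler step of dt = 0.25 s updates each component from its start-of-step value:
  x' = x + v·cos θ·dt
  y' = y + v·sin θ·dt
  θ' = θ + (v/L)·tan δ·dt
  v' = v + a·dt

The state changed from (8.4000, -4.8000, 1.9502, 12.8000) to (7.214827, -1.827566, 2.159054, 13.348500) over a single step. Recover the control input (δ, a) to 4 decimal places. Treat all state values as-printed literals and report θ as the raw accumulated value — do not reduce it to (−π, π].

a = (v'−v)/dt = (0.548500)/0.25 = 2.1940
Δθ = θ'−θ = 0.208854;  (v·dt/L) = 12.8000·0.25/2.0 = 1.600000
tan δ = Δθ·L/(v·dt) = 0.130534  →  δ = 0.1298

δ = 0.1298, a = 2.1940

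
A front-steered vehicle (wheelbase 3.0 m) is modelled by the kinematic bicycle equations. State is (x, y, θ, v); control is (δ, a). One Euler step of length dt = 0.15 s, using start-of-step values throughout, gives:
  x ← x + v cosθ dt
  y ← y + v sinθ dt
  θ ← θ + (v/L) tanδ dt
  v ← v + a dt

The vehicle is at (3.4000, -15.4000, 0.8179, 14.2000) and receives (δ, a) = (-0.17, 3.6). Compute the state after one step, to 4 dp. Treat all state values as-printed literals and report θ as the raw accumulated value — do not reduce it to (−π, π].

(4.8564, -13.8457, 0.6960, 14.7400)

x' = 3.4000 + 14.2000·cos(0.8179)·0.15 = 4.8564
y' = -15.4000 + 14.2000·sin(0.8179)·0.15 = -13.8457
θ' = 0.8179 + (14.2000/3.0)·tan(-0.17)·0.15 = 0.6960
v' = 14.2000 + 3.6000·0.15 = 14.7400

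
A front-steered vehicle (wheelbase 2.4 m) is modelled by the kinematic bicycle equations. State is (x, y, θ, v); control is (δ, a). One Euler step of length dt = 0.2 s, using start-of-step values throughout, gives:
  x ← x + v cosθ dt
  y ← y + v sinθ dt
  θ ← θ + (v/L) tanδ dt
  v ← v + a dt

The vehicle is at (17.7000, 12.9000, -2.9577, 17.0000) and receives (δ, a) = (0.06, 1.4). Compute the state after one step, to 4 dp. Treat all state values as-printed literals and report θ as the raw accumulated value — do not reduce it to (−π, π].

x' = 17.7000 + 17.0000·cos(-2.9577)·0.2 = 14.3573
y' = 12.9000 + 17.0000·sin(-2.9577)·0.2 = 12.2783
θ' = -2.9577 + (17.0000/2.4)·tan(0.06)·0.2 = -2.8726
v' = 17.0000 + 1.4000·0.2 = 17.2800

(14.3573, 12.2783, -2.8726, 17.2800)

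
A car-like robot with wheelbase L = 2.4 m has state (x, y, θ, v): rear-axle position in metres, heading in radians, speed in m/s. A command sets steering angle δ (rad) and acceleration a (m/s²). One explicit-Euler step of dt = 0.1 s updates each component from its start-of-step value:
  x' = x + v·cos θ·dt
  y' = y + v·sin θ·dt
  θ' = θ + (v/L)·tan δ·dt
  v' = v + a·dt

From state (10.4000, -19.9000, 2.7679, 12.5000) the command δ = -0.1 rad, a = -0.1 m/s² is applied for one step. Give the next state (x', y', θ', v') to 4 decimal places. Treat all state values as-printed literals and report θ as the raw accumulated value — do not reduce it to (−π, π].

(9.2363, -19.4437, 2.7156, 12.4900)

x' = 10.4000 + 12.5000·cos(2.7679)·0.1 = 9.2363
y' = -19.9000 + 12.5000·sin(2.7679)·0.1 = -19.4437
θ' = 2.7679 + (12.5000/2.4)·tan(-0.1)·0.1 = 2.7156
v' = 12.5000 − 0.1000·0.1 = 12.4900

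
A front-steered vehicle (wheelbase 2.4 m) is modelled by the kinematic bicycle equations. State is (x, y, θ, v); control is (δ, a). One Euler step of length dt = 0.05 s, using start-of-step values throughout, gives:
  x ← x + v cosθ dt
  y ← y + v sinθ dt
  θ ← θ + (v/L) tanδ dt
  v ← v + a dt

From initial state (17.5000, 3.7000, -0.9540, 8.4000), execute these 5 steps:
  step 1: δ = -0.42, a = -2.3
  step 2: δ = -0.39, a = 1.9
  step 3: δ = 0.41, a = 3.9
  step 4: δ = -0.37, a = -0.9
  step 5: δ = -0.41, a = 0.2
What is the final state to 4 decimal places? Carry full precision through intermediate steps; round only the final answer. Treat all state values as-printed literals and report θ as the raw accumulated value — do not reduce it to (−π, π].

(18.5609, 1.8814, -1.1737, 8.5400)

after step 1 (δ=-0.42, a=-2.3): (17.742938, 3.357391, -1.032150, 8.285000)
after step 2 (δ=-0.39, a=1.9): (17.955438, 3.001797, -1.103100, 8.380000)
after step 3 (δ=0.41, a=3.9): (18.144336, 2.627794, -1.027221, 8.575000)
after step 4 (δ=-0.37, a=-0.9): (18.366086, 2.260842, -1.096511, 8.530000)
after step 5 (δ=-0.41, a=0.2): (18.560869, 1.881419, -1.173748, 8.540000)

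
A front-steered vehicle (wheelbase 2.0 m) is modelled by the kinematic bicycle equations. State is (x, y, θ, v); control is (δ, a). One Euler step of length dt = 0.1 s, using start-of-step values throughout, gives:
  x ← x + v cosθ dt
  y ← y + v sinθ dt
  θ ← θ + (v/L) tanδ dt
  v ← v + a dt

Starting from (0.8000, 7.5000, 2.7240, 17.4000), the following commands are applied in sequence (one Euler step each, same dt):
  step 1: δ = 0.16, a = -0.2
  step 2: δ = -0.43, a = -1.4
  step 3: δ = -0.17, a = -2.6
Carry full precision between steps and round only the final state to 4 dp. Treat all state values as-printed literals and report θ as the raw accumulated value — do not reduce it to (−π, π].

after step 1 (δ=0.16, a=-0.2): (-0.790478, 8.205676, 2.864400, 17.380000)
after step 2 (δ=-0.43, a=-1.4): (-2.462134, 8.681291, 2.465858, 17.240000)
after step 3 (δ=-0.17, a=-2.6): (-3.807282, 9.759602, 2.317890, 16.980000)

(-3.8073, 9.7596, 2.3179, 16.9800)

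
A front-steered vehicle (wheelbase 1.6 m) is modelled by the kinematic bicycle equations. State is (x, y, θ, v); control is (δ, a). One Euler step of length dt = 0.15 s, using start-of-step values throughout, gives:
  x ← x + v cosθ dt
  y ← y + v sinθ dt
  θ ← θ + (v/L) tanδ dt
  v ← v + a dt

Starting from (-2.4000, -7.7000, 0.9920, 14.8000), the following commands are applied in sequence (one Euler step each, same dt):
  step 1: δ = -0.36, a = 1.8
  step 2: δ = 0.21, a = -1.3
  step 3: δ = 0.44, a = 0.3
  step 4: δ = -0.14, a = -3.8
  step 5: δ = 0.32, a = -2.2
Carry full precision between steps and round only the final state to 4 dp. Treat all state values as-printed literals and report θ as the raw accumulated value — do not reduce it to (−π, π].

(3.4693, 0.9802, 1.6761, 14.0200)

after step 1 (δ=-0.36, a=1.8): (-1.185623, -5.841590, 0.469741, 15.070000)
after step 2 (δ=0.21, a=-1.3): (0.830032, -4.818362, 0.770871, 14.875000)
after step 3 (δ=0.44, a=0.3): (2.430516, -3.263715, 1.427390, 14.920000)
after step 4 (δ=-0.14, a=-3.8): (2.750362, -1.048689, 1.230275, 14.350000)
after step 5 (δ=0.32, a=-2.2): (3.469251, 0.980216, 1.676097, 14.020000)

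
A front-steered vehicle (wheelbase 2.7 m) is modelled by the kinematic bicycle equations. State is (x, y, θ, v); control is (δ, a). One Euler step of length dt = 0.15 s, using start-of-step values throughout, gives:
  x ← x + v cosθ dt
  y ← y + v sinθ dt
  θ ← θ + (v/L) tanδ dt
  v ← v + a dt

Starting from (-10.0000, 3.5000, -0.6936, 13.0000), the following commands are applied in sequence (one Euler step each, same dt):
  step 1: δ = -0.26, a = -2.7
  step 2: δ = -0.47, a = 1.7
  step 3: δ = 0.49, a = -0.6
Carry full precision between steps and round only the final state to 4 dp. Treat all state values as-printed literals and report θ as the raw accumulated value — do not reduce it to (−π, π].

(-6.6812, -1.0334, -0.8604, 12.7600)

after step 1 (δ=-0.26, a=-2.7): (-8.500548, 2.253346, -0.885727, 12.595000)
after step 2 (δ=-0.47, a=1.7): (-7.305169, 0.790358, -1.241162, 12.850000)
after step 3 (δ=0.49, a=-0.6): (-6.681242, -1.033366, -0.860382, 12.760000)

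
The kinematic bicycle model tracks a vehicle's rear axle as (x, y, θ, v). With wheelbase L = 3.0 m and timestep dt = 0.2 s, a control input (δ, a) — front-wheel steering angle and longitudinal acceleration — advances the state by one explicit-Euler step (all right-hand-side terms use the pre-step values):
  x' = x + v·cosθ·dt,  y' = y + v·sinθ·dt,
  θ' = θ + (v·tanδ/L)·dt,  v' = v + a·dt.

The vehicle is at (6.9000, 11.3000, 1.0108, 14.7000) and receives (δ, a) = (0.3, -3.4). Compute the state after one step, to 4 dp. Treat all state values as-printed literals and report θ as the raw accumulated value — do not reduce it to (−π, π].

x' = 6.9000 + 14.7000·cos(1.0108)·0.2 = 8.4617
y' = 11.3000 + 14.7000·sin(1.0108)·0.2 = 13.7909
θ' = 1.0108 + (14.7000/3.0)·tan(0.3)·0.2 = 1.3139
v' = 14.7000 − 3.4000·0.2 = 14.0200

(8.4617, 13.7909, 1.3139, 14.0200)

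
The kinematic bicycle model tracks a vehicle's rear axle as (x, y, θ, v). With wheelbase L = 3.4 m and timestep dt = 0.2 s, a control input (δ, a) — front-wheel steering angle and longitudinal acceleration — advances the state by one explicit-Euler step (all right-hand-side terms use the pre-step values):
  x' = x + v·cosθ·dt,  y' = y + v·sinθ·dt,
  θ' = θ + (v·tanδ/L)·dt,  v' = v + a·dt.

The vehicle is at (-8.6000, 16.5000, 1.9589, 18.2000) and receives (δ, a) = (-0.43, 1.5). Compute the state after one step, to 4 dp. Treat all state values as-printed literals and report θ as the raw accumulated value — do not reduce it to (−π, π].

x' = -8.6000 + 18.2000·cos(1.9589)·0.2 = -9.9775
y' = 16.5000 + 18.2000·sin(1.9589)·0.2 = 19.8693
θ' = 1.9589 + (18.2000/3.4)·tan(-0.43)·0.2 = 1.4679
v' = 18.2000 + 1.5000·0.2 = 18.5000

(-9.9775, 19.8693, 1.4679, 18.5000)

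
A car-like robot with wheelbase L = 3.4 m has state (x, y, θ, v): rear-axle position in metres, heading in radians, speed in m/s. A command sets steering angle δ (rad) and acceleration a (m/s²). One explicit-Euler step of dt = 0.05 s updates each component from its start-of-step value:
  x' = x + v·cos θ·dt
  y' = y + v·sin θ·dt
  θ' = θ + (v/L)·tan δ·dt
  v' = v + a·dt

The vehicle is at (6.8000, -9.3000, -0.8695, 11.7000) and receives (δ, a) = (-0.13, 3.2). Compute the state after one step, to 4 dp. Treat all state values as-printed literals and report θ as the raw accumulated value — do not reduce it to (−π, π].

(7.1774, -9.7469, -0.8920, 11.8600)

x' = 6.8000 + 11.7000·cos(-0.8695)·0.05 = 7.1774
y' = -9.3000 + 11.7000·sin(-0.8695)·0.05 = -9.7469
θ' = -0.8695 + (11.7000/3.4)·tan(-0.13)·0.05 = -0.8920
v' = 11.7000 + 3.2000·0.05 = 11.8600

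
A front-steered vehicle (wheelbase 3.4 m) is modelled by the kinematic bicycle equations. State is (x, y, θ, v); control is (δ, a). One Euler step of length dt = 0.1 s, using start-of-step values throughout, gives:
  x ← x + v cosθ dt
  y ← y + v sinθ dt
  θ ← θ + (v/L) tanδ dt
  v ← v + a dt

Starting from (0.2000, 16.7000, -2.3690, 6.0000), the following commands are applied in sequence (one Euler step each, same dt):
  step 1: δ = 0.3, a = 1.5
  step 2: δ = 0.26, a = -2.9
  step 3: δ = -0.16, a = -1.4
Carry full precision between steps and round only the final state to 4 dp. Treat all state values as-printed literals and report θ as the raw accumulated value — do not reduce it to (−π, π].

after step 1 (δ=0.3, a=1.5): (-0.229662, 16.281203, -2.314411, 6.150000)
after step 2 (δ=0.26, a=-2.9): (-0.645988, 15.828547, -2.266293, 5.860000)
after step 3 (δ=-0.16, a=-1.4): (-1.021477, 15.378654, -2.294107, 5.720000)

(-1.0215, 15.3787, -2.2941, 5.7200)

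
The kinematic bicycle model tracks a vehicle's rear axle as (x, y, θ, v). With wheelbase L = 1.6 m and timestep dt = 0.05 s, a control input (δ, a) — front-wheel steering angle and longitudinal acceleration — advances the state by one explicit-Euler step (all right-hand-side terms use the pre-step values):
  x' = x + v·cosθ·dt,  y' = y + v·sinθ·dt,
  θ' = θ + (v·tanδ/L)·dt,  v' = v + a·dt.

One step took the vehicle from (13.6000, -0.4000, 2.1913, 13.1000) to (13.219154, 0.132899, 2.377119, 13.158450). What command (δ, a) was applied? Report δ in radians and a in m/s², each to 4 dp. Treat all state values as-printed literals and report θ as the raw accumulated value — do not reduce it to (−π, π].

δ = 0.4261, a = 1.1690

a = (v'−v)/dt = (0.058450)/0.05 = 1.1690
Δθ = θ'−θ = 0.185819;  (v·dt/L) = 13.1000·0.05/1.6 = 0.409375
tan δ = Δθ·L/(v·dt) = 0.453909  →  δ = 0.4261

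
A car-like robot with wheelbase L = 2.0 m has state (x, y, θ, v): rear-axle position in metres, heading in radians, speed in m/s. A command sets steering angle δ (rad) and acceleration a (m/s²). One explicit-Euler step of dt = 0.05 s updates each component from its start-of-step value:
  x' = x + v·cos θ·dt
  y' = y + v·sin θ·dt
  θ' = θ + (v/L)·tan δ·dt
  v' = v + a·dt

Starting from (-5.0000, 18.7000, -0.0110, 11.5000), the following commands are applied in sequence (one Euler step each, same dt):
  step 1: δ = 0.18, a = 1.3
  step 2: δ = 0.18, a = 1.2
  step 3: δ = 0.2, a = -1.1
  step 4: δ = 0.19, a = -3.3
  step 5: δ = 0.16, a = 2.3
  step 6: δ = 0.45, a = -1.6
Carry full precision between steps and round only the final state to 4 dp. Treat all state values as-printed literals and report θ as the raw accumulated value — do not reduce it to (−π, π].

after step 1 (δ=0.18, a=1.3): (-4.425035, 18.693675, 0.041316, 11.565000)
after step 2 (δ=0.18, a=1.2): (-3.847278, 18.717559, 0.093928, 11.625000)
after step 3 (δ=0.2, a=-1.1): (-3.268590, 18.772075, 0.152841, 11.570000)
after step 4 (δ=0.19, a=-3.3): (-2.696834, 18.860150, 0.208469, 11.405000)
after step 5 (δ=0.16, a=2.3): (-2.138931, 18.978170, 0.254483, 11.520000)
after step 6 (δ=0.45, a=-1.6): (-1.581482, 19.123175, 0.393602, 11.440000)

(-1.5815, 19.1232, 0.3936, 11.4400)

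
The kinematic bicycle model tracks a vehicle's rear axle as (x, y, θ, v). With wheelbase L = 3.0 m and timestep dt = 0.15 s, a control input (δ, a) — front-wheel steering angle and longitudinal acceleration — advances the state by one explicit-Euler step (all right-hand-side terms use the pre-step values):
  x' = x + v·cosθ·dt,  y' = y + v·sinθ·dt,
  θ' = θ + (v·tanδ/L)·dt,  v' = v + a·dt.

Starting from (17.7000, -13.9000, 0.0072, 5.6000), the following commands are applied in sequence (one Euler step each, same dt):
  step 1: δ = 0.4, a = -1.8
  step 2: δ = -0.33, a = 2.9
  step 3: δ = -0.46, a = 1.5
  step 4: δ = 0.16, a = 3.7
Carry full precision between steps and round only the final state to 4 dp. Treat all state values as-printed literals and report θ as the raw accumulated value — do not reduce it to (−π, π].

(21.0906, -13.8615, -0.0602, 6.5450)

after step 1 (δ=0.4, a=-1.8): (18.539978, -13.893952, 0.125582, 5.330000)
after step 2 (δ=-0.33, a=2.9): (19.333182, -13.793813, 0.034299, 5.765000)
after step 3 (δ=-0.46, a=1.5): (20.197423, -13.764158, -0.108514, 5.990000)
after step 4 (δ=0.16, a=3.7): (21.090639, -13.861467, -0.060181, 6.545000)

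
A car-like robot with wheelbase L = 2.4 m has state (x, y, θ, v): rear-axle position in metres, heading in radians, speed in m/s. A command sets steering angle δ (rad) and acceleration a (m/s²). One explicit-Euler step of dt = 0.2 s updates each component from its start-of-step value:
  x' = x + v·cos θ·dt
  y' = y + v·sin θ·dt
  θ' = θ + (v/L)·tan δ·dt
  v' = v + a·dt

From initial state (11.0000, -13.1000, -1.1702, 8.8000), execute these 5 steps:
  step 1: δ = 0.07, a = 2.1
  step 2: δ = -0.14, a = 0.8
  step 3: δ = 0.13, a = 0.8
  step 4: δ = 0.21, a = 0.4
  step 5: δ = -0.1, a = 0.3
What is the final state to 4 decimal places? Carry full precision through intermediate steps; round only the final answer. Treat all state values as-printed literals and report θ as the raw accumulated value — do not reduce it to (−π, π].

(15.0576, -21.4382, -1.0359, 9.6800)

after step 1 (δ=0.07, a=2.1): (11.686343, -14.720658, -1.118783, 9.220000)
after step 2 (δ=-0.14, a=0.8): (12.491761, -16.379464, -1.227058, 9.380000)
after step 3 (δ=0.13, a=0.8): (13.123991, -18.145721, -1.124865, 9.540000)
after step 4 (δ=0.21, a=0.4): (13.946909, -19.867136, -0.955416, 9.620000)
after step 5 (δ=-0.1, a=0.3): (15.057574, -21.438186, -1.035851, 9.680000)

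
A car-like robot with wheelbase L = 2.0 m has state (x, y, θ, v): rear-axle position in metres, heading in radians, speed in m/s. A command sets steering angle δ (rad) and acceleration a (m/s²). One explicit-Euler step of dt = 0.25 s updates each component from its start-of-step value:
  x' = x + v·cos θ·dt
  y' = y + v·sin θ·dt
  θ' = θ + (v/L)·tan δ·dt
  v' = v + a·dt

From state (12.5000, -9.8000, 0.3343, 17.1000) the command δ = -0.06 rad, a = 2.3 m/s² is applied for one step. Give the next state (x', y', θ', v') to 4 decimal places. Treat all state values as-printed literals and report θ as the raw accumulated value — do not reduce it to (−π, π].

x' = 12.5000 + 17.1000·cos(0.3343)·0.25 = 16.5383
y' = -9.8000 + 17.1000·sin(0.3343)·0.25 = -8.3973
θ' = 0.3343 + (17.1000/2.0)·tan(-0.06)·0.25 = 0.2059
v' = 17.1000 + 2.3000·0.25 = 17.6750

(16.5383, -8.3973, 0.2059, 17.6750)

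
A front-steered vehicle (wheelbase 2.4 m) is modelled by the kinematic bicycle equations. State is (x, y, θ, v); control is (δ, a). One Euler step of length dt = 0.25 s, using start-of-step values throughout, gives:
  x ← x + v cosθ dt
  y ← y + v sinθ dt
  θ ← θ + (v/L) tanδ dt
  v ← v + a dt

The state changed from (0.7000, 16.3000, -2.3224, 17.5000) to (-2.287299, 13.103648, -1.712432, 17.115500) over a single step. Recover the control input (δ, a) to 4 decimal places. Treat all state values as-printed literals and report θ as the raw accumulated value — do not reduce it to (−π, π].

a = (v'−v)/dt = (-0.384500)/0.25 = -1.5380
Δθ = θ'−θ = 0.609968;  (v·dt/L) = 17.5000·0.25/2.4 = 1.822917
tan δ = Δθ·L/(v·dt) = 0.334611  →  δ = 0.3229

δ = 0.3229, a = -1.5380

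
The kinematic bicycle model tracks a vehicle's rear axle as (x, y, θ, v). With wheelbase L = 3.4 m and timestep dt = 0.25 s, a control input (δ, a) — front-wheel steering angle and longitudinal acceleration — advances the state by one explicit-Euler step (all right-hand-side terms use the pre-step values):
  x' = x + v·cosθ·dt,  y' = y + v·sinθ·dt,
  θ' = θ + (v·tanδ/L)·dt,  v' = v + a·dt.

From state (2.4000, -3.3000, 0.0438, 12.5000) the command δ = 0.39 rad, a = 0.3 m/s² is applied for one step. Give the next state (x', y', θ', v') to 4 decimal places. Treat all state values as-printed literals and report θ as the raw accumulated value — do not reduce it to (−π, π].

x' = 2.4000 + 12.5000·cos(0.0438)·0.25 = 5.5220
y' = -3.3000 + 12.5000·sin(0.0438)·0.25 = -3.1632
θ' = 0.0438 + (12.5000/3.4)·tan(0.39)·0.25 = 0.4216
v' = 12.5000 + 0.3000·0.25 = 12.5750

(5.5220, -3.1632, 0.4216, 12.5750)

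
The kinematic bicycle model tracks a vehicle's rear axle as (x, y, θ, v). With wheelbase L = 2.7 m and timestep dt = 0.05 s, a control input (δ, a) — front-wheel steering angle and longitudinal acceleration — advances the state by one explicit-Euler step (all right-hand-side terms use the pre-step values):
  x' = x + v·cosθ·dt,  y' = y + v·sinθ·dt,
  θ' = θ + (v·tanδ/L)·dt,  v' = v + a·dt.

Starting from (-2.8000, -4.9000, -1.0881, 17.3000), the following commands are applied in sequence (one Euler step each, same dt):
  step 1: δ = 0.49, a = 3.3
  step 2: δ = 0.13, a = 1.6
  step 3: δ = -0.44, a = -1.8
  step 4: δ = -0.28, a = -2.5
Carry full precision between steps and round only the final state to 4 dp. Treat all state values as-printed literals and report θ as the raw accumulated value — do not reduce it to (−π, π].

after step 1 (δ=0.49, a=3.3): (-2.398494, -5.666171, -0.917218, 17.465000)
after step 2 (δ=0.13, a=1.6): (-1.867531, -6.359456, -0.874934, 17.545000)
after step 3 (δ=-0.44, a=-1.8): (-1.305172, -7.032746, -1.027894, 17.455000)
after step 4 (δ=-0.28, a=-2.5): (-0.854289, -7.780006, -1.120844, 17.330000)

(-0.8543, -7.7800, -1.1208, 17.3300)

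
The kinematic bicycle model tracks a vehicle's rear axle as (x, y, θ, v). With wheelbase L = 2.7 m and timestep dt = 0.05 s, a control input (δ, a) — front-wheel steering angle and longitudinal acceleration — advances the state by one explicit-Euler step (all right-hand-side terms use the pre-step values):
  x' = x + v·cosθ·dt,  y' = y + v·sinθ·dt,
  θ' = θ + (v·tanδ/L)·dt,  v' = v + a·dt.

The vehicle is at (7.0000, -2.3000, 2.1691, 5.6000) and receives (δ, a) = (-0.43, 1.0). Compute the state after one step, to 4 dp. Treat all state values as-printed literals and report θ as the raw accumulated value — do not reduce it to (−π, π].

x' = 7.0000 + 5.6000·cos(2.1691)·0.05 = 6.8423
y' = -2.3000 + 5.6000·sin(2.1691)·0.05 = -2.0686
θ' = 2.1691 + (5.6000/2.7)·tan(-0.43)·0.05 = 2.1215
v' = 5.6000 + 1.0000·0.05 = 5.6500

(6.8423, -2.0686, 2.1215, 5.6500)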